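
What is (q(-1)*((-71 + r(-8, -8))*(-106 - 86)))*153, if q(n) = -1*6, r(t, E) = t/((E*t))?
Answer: -12536208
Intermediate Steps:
r(t, E) = 1/E (r(t, E) = t*(1/(E*t)) = 1/E)
q(n) = -6
(q(-1)*((-71 + r(-8, -8))*(-106 - 86)))*153 = -6*(-71 + 1/(-8))*(-106 - 86)*153 = -6*(-71 - ⅛)*(-192)*153 = -(-1707)*(-192)/4*153 = -6*13656*153 = -81936*153 = -12536208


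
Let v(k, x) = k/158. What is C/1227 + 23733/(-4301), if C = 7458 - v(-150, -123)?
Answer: 77961156/138969611 ≈ 0.56099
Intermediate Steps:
v(k, x) = k/158 (v(k, x) = k*(1/158) = k/158)
C = 589257/79 (C = 7458 - (-150)/158 = 7458 - 1*(-75/79) = 7458 + 75/79 = 589257/79 ≈ 7459.0)
C/1227 + 23733/(-4301) = (589257/79)/1227 + 23733/(-4301) = (589257/79)*(1/1227) + 23733*(-1/4301) = 196419/32311 - 23733/4301 = 77961156/138969611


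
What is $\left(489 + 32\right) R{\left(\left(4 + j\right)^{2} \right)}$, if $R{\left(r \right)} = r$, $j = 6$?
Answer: $52100$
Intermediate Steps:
$\left(489 + 32\right) R{\left(\left(4 + j\right)^{2} \right)} = \left(489 + 32\right) \left(4 + 6\right)^{2} = 521 \cdot 10^{2} = 521 \cdot 100 = 52100$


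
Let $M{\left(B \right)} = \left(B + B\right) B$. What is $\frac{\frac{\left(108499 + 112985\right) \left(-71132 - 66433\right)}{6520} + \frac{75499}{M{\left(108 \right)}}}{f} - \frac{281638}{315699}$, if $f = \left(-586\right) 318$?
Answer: $\frac{1803383550916799743}{74566163458382976} \approx 24.185$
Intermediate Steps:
$f = -186348$
$M{\left(B \right)} = 2 B^{2}$ ($M{\left(B \right)} = 2 B B = 2 B^{2}$)
$\frac{\frac{\left(108499 + 112985\right) \left(-71132 - 66433\right)}{6520} + \frac{75499}{M{\left(108 \right)}}}{f} - \frac{281638}{315699} = \frac{\frac{\left(108499 + 112985\right) \left(-71132 - 66433\right)}{6520} + \frac{75499}{2 \cdot 108^{2}}}{-186348} - \frac{281638}{315699} = \left(221484 \left(-137565\right) \frac{1}{6520} + \frac{75499}{2 \cdot 11664}\right) \left(- \frac{1}{186348}\right) - \frac{281638}{315699} = \left(\left(-30468446460\right) \frac{1}{6520} + \frac{75499}{23328}\right) \left(- \frac{1}{186348}\right) - \frac{281638}{315699} = \left(- \frac{1523422323}{326} + 75499 \cdot \frac{1}{23328}\right) \left(- \frac{1}{186348}\right) - \frac{281638}{315699} = \left(- \frac{1523422323}{326} + \frac{75499}{23328}\right) \left(- \frac{1}{186348}\right) - \frac{281638}{315699} = \left(- \frac{17769185669135}{3802464}\right) \left(- \frac{1}{186348}\right) - \frac{281638}{315699} = \frac{17769185669135}{708581561472} - \frac{281638}{315699} = \frac{1803383550916799743}{74566163458382976}$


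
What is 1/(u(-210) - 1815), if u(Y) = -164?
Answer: -1/1979 ≈ -0.00050531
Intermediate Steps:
1/(u(-210) - 1815) = 1/(-164 - 1815) = 1/(-1979) = -1/1979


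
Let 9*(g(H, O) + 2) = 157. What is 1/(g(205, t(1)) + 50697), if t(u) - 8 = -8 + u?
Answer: 9/456412 ≈ 1.9719e-5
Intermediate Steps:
t(u) = u (t(u) = 8 + (-8 + u) = u)
g(H, O) = 139/9 (g(H, O) = -2 + (1/9)*157 = -2 + 157/9 = 139/9)
1/(g(205, t(1)) + 50697) = 1/(139/9 + 50697) = 1/(456412/9) = 9/456412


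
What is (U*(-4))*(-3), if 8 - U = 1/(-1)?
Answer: 108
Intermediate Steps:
U = 9 (U = 8 - 1/(-1) = 8 - 1*(-1) = 8 + 1 = 9)
(U*(-4))*(-3) = (9*(-4))*(-3) = -36*(-3) = 108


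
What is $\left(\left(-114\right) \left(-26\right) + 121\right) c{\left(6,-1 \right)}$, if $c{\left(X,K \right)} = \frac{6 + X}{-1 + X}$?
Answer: $7404$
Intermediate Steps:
$c{\left(X,K \right)} = \frac{6 + X}{-1 + X}$
$\left(\left(-114\right) \left(-26\right) + 121\right) c{\left(6,-1 \right)} = \left(\left(-114\right) \left(-26\right) + 121\right) \frac{6 + 6}{-1 + 6} = \left(2964 + 121\right) \frac{1}{5} \cdot 12 = 3085 \cdot \frac{1}{5} \cdot 12 = 3085 \cdot \frac{12}{5} = 7404$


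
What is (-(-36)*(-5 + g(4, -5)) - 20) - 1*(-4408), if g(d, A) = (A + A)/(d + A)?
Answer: 4568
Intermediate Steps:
g(d, A) = 2*A/(A + d) (g(d, A) = (2*A)/(A + d) = 2*A/(A + d))
(-(-36)*(-5 + g(4, -5)) - 20) - 1*(-4408) = (-(-36)*(-5 + 2*(-5)/(-5 + 4)) - 20) - 1*(-4408) = (-(-36)*(-5 + 2*(-5)/(-1)) - 20) + 4408 = (-(-36)*(-5 + 2*(-5)*(-1)) - 20) + 4408 = (-(-36)*(-5 + 10) - 20) + 4408 = (-(-36)*5 - 20) + 4408 = (-12*(-15) - 20) + 4408 = (180 - 20) + 4408 = 160 + 4408 = 4568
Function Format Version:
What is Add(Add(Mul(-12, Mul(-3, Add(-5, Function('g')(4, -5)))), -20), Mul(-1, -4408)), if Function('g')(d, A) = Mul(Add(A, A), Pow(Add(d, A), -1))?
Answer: 4568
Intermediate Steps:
Function('g')(d, A) = Mul(2, A, Pow(Add(A, d), -1)) (Function('g')(d, A) = Mul(Mul(2, A), Pow(Add(A, d), -1)) = Mul(2, A, Pow(Add(A, d), -1)))
Add(Add(Mul(-12, Mul(-3, Add(-5, Function('g')(4, -5)))), -20), Mul(-1, -4408)) = Add(Add(Mul(-12, Mul(-3, Add(-5, Mul(2, -5, Pow(Add(-5, 4), -1))))), -20), Mul(-1, -4408)) = Add(Add(Mul(-12, Mul(-3, Add(-5, Mul(2, -5, Pow(-1, -1))))), -20), 4408) = Add(Add(Mul(-12, Mul(-3, Add(-5, Mul(2, -5, -1)))), -20), 4408) = Add(Add(Mul(-12, Mul(-3, Add(-5, 10))), -20), 4408) = Add(Add(Mul(-12, Mul(-3, 5)), -20), 4408) = Add(Add(Mul(-12, -15), -20), 4408) = Add(Add(180, -20), 4408) = Add(160, 4408) = 4568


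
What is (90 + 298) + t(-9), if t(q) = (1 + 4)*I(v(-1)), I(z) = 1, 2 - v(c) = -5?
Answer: 393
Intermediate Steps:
v(c) = 7 (v(c) = 2 - 1*(-5) = 2 + 5 = 7)
t(q) = 5 (t(q) = (1 + 4)*1 = 5*1 = 5)
(90 + 298) + t(-9) = (90 + 298) + 5 = 388 + 5 = 393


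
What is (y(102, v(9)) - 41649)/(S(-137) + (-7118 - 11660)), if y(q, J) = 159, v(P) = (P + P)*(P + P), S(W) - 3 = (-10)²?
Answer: 922/415 ≈ 2.2217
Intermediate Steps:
S(W) = 103 (S(W) = 3 + (-10)² = 3 + 100 = 103)
v(P) = 4*P² (v(P) = (2*P)*(2*P) = 4*P²)
(y(102, v(9)) - 41649)/(S(-137) + (-7118 - 11660)) = (159 - 41649)/(103 + (-7118 - 11660)) = -41490/(103 - 18778) = -41490/(-18675) = -41490*(-1/18675) = 922/415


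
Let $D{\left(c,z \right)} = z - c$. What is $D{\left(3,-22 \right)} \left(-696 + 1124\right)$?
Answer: $-10700$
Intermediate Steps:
$D{\left(3,-22 \right)} \left(-696 + 1124\right) = \left(-22 - 3\right) \left(-696 + 1124\right) = \left(-22 - 3\right) 428 = \left(-25\right) 428 = -10700$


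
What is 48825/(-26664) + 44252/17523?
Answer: 9829541/14158584 ≈ 0.69425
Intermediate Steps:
48825/(-26664) + 44252/17523 = 48825*(-1/26664) + 44252*(1/17523) = -16275/8888 + 44252/17523 = 9829541/14158584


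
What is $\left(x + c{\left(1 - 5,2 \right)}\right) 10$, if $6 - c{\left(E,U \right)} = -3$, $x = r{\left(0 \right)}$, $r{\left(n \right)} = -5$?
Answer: $40$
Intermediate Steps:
$x = -5$
$c{\left(E,U \right)} = 9$ ($c{\left(E,U \right)} = 6 - -3 = 6 + 3 = 9$)
$\left(x + c{\left(1 - 5,2 \right)}\right) 10 = \left(-5 + 9\right) 10 = 4 \cdot 10 = 40$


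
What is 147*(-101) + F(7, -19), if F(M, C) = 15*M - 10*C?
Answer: -14552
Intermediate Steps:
F(M, C) = -10*C + 15*M
147*(-101) + F(7, -19) = 147*(-101) + (-10*(-19) + 15*7) = -14847 + (190 + 105) = -14847 + 295 = -14552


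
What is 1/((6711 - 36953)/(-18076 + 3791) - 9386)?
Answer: -14285/134048768 ≈ -0.00010657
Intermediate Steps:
1/((6711 - 36953)/(-18076 + 3791) - 9386) = 1/(-30242/(-14285) - 9386) = 1/(-30242*(-1/14285) - 9386) = 1/(30242/14285 - 9386) = 1/(-134048768/14285) = -14285/134048768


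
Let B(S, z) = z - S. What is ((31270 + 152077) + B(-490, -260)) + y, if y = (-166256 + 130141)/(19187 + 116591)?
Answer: 24925681791/135778 ≈ 1.8358e+5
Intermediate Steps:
y = -36115/135778 ≈ -0.26599
((31270 + 152077) + B(-490, -260)) + y = ((31270 + 152077) + (-260 - 1*(-490))) - 36115/135778 = (183347 + (-260 + 490)) - 36115/135778 = (183347 + 230) - 36115/135778 = 183577 - 36115/135778 = 24925681791/135778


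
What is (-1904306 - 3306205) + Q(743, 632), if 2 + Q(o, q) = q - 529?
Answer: -5210410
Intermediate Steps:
Q(o, q) = -531 + q (Q(o, q) = -2 + (q - 529) = -2 + (-529 + q) = -531 + q)
(-1904306 - 3306205) + Q(743, 632) = (-1904306 - 3306205) + (-531 + 632) = -5210511 + 101 = -5210410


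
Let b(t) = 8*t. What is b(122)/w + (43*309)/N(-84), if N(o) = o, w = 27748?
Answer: -4388163/27748 ≈ -158.14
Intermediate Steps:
b(122)/w + (43*309)/N(-84) = (8*122)/27748 + (43*309)/(-84) = 976*(1/27748) + 13287*(-1/84) = 244/6937 - 4429/28 = -4388163/27748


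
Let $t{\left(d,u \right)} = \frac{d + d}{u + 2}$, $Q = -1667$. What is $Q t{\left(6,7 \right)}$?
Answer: $- \frac{6668}{3} \approx -2222.7$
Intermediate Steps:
$t{\left(d,u \right)} = \frac{2 d}{2 + u}$
$Q t{\left(6,7 \right)} = - 1667 \cdot 2 \cdot 6 \frac{1}{2 + 7} = - 1667 \cdot 2 \cdot 6 \cdot \frac{1}{9} = \left(-1667\right) \frac{4}{3} = - \frac{6668}{3}$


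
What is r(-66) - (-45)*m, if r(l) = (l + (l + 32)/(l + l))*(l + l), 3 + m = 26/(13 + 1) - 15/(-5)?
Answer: 61331/7 ≈ 8761.6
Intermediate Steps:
m = 13/7 (m = -3 + (26/(13 + 1) - 15/(-5)) = -3 + (26/14 - 15*(-⅕)) = -3 + (26*(1/14) + 3) = -3 + (13/7 + 3) = -3 + 34/7 = 13/7 ≈ 1.8571)
r(l) = 2*l*(l + (32 + l)/(2*l)) (r(l) = (l + (32 + l)/((2*l)))*(2*l) = (l + (32 + l)*(1/(2*l)))*(2*l) = (l + (32 + l)/(2*l))*(2*l) = 2*l*(l + (32 + l)/(2*l)))
r(-66) - (-45)*m = (32 - 66 + 2*(-66)²) - (-45)*13/7 = (32 - 66 + 2*4356) - 1*(-585/7) = (32 - 66 + 8712) + 585/7 = 8678 + 585/7 = 61331/7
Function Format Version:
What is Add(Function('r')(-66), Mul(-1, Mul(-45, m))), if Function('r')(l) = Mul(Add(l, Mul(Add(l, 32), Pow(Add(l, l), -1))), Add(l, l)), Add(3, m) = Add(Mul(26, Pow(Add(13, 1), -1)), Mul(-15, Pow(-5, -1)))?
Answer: Rational(61331, 7) ≈ 8761.6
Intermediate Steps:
m = Rational(13, 7) (m = Add(-3, Add(Mul(26, Pow(Add(13, 1), -1)), Mul(-15, Pow(-5, -1)))) = Add(-3, Add(Mul(26, Pow(14, -1)), Mul(-15, Rational(-1, 5)))) = Add(-3, Add(Mul(26, Rational(1, 14)), 3)) = Add(-3, Add(Rational(13, 7), 3)) = Add(-3, Rational(34, 7)) = Rational(13, 7) ≈ 1.8571)
Function('r')(l) = Mul(2, l, Add(l, Mul(Rational(1, 2), Pow(l, -1), Add(32, l)))) (Function('r')(l) = Mul(Add(l, Mul(Add(32, l), Pow(Mul(2, l), -1))), Mul(2, l)) = Mul(Add(l, Mul(Add(32, l), Mul(Rational(1, 2), Pow(l, -1)))), Mul(2, l)) = Mul(Add(l, Mul(Rational(1, 2), Pow(l, -1), Add(32, l))), Mul(2, l)) = Mul(2, l, Add(l, Mul(Rational(1, 2), Pow(l, -1), Add(32, l)))))
Add(Function('r')(-66), Mul(-1, Mul(-45, m))) = Add(Add(32, -66, Mul(2, Pow(-66, 2))), Mul(-1, Mul(-45, Rational(13, 7)))) = Add(Add(32, -66, Mul(2, 4356)), Mul(-1, Rational(-585, 7))) = Add(Add(32, -66, 8712), Rational(585, 7)) = Add(8678, Rational(585, 7)) = Rational(61331, 7)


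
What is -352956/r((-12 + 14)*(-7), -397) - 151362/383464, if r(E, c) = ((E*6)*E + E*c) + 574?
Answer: -5685503045/116764788 ≈ -48.692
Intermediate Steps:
r(E, c) = 574 + 6*E² + E*c (r(E, c) = ((6*E)*E + E*c) + 574 = (6*E² + E*c) + 574 = 574 + 6*E² + E*c)
-352956/r((-12 + 14)*(-7), -397) - 151362/383464 = -352956/(574 + 6*((-12 + 14)*(-7))² + ((-12 + 14)*(-7))*(-397)) - 151362/383464 = -352956/(574 + 6*(2*(-7))² + (2*(-7))*(-397)) - 151362*1/383464 = -352956/(574 + 6*(-14)² - 14*(-397)) - 75681/191732 = -352956/(574 + 6*196 + 5558) - 75681/191732 = -352956/(574 + 1176 + 5558) - 75681/191732 = -352956/7308 - 75681/191732 = -352956*1/7308 - 75681/191732 = -29413/609 - 75681/191732 = -5685503045/116764788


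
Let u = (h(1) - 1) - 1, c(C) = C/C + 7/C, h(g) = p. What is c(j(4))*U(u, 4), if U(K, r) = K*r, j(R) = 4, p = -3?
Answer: -55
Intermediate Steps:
h(g) = -3
c(C) = 1 + 7/C
u = -5 (u = (-3 - 1) - 1 = -4 - 1 = -5)
c(j(4))*U(u, 4) = ((7 + 4)/4)*(-5*4) = ((¼)*11)*(-20) = (11/4)*(-20) = -55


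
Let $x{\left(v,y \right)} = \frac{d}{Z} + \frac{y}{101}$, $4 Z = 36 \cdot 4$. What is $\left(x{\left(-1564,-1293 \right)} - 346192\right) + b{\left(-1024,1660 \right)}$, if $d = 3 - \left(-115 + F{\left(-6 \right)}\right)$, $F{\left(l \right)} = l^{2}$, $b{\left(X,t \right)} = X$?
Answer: $- \frac{631257821}{1818} \approx -3.4723 \cdot 10^{5}$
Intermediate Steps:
$Z = 36$ ($Z = \frac{36 \cdot 4}{4} = \frac{1}{4} \cdot 144 = 36$)
$d = 82$ ($d = 3 + \left(115 - \left(-6\right)^{2}\right) = 3 + \left(115 - 36\right) = 3 + 79 = 82$)
$x{\left(v,y \right)} = \frac{41}{18} + \frac{y}{101}$ ($x{\left(v,y \right)} = \frac{82}{36} + \frac{y}{101} = 82 \cdot \frac{1}{36} + y \frac{1}{101} = \frac{41}{18} + \frac{y}{101}$)
$\left(x{\left(-1564,-1293 \right)} - 346192\right) + b{\left(-1024,1660 \right)} = \left(\left(\frac{41}{18} + \frac{1}{101} \left(-1293\right)\right) - 346192\right) - 1024 = \left(\left(\frac{41}{18} - \frac{1293}{101}\right) - 346192\right) - 1024 = \left(- \frac{19133}{1818} - 346192\right) - 1024 = - \frac{629396189}{1818} - 1024 = - \frac{631257821}{1818}$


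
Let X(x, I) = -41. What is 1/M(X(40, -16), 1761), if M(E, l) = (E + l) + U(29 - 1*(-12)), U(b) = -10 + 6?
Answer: 1/1716 ≈ 0.00058275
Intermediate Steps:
U(b) = -4
M(E, l) = -4 + E + l (M(E, l) = (E + l) - 4 = -4 + E + l)
1/M(X(40, -16), 1761) = 1/(-4 - 41 + 1761) = 1/1716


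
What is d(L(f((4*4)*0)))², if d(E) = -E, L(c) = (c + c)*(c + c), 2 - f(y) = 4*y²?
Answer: 256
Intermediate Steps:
f(y) = 2 - 4*y²
L(c) = 4*c² (L(c) = (2*c)*(2*c) = 4*c²)
d(L(f((4*4)*0)))² = (-4*(2 - 4*((4*4)*0)²)²)² = (-4*(2 - 4*(16*0)²)²)² = (-4*(2 - 4*0²)²)² = (-4*(2 - 4*0)²)² = (-4*(2 + 0)²)² = (-4*2²)² = (-4*4)² = (-1*16)² = (-16)² = 256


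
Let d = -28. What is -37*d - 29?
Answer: 1007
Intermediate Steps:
-37*d - 29 = -37*(-28) - 29 = 1036 - 29 = 1007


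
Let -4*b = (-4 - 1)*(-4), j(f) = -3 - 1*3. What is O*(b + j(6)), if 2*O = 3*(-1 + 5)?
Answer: -66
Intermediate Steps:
O = 6 (O = (3*(-1 + 5))/2 = (3*4)/2 = (½)*12 = 6)
j(f) = -6 (j(f) = -3 - 3 = -6)
b = -5 (b = -(-4 - 1)*(-4)/4 = -(-5)*(-4)/4 = -¼*20 = -5)
O*(b + j(6)) = 6*(-5 - 6) = 6*(-11) = -66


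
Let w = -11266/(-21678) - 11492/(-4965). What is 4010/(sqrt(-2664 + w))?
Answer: -4010*I*sqrt(95148914180631845)/15912480223 ≈ -77.734*I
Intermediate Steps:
w = 16947737/5979515 (w = -11266*(-1/21678) - 11492*(-1/4965) = 5633/10839 + 11492/4965 = 16947737/5979515 ≈ 2.8343)
4010/(sqrt(-2664 + w)) = 4010/(sqrt(-2664 + 16947737/5979515)) = 4010/(sqrt(-15912480223/5979515)) = 4010/((I*sqrt(95148914180631845)/5979515)) = 4010*(-I*sqrt(95148914180631845)/15912480223) = -4010*I*sqrt(95148914180631845)/15912480223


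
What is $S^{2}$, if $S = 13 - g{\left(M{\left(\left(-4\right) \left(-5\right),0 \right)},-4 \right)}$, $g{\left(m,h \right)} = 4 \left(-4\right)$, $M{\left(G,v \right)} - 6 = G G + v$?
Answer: $841$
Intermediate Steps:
$M{\left(G,v \right)} = 6 + v + G^{2}$ ($M{\left(G,v \right)} = 6 + \left(G G + v\right) = 6 + \left(G^{2} + v\right) = 6 + \left(v + G^{2}\right) = 6 + v + G^{2}$)
$g{\left(m,h \right)} = -16$
$S = 29$ ($S = 13 - -16 = 13 + 16 = 29$)
$S^{2} = 29^{2} = 841$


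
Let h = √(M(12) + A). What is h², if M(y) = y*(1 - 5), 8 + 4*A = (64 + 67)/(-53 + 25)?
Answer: -5731/112 ≈ -51.170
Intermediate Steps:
A = -355/112 (A = -2 + ((64 + 67)/(-53 + 25))/4 = -2 + (131/(-28))/4 = -2 + (131*(-1/28))/4 = -2 + (¼)*(-131/28) = -2 - 131/112 = -355/112 ≈ -3.1696)
M(y) = -4*y (M(y) = y*(-4) = -4*y)
h = I*√40117/28 (h = √(-4*12 - 355/112) = √(-48 - 355/112) = √(-5731/112) = I*√40117/28 ≈ 7.1533*I)
h² = (I*√40117/28)² = -5731/112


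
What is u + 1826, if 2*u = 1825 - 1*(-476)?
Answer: 5953/2 ≈ 2976.5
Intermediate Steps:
u = 2301/2 (u = (1825 - 1*(-476))/2 = (1825 + 476)/2 = (1/2)*2301 = 2301/2 ≈ 1150.5)
u + 1826 = 2301/2 + 1826 = 5953/2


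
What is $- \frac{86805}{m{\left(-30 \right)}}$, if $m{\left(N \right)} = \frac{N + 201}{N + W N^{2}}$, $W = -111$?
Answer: $\frac{963824850}{19} \approx 5.0728 \cdot 10^{7}$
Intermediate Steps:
$m{\left(N \right)} = \frac{201 + N}{N - 111 N^{2}}$ ($m{\left(N \right)} = \frac{N + 201}{N - 111 N^{2}} = \frac{201 + N}{N - 111 N^{2}}$)
$- \frac{86805}{m{\left(-30 \right)}} = - \frac{86805}{\frac{1}{-30} \frac{1}{1 - -3330} \left(201 - 30\right)} = - \frac{86805}{\left(- \frac{1}{30}\right) \frac{1}{1 + 3330} \cdot 171} = - \frac{86805}{\left(- \frac{1}{30}\right) \frac{1}{3331} \cdot 171} = - \frac{86805}{- \frac{57}{33310}} = \left(-86805\right) \left(- \frac{33310}{57}\right) = \frac{963824850}{19}$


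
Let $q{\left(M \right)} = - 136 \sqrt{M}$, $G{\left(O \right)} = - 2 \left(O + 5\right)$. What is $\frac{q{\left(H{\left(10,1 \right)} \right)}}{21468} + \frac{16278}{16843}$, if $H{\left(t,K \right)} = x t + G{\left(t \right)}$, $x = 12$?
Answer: $\frac{16278}{16843} - \frac{34 \sqrt{10}}{1789} \approx 0.90636$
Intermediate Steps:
$G{\left(O \right)} = -10 - 2 O$ ($G{\left(O \right)} = - 2 \left(5 + O\right) = -10 - 2 O$)
$H{\left(t,K \right)} = -10 + 10 t$ ($H{\left(t,K \right)} = 12 t - \left(10 + 2 t\right) = -10 + 10 t$)
$\frac{q{\left(H{\left(10,1 \right)} \right)}}{21468} + \frac{16278}{16843} = \frac{\left(-136\right) \sqrt{-10 + 10 \cdot 10}}{21468} + \frac{16278}{16843} = - 136 \sqrt{-10 + 100} \cdot \frac{1}{21468} + 16278 \cdot \frac{1}{16843} = - 136 \sqrt{90} \cdot \frac{1}{21468} + \frac{16278}{16843} = - 136 \cdot 3 \sqrt{10} \cdot \frac{1}{21468} + \frac{16278}{16843} = - 408 \sqrt{10} \cdot \frac{1}{21468} + \frac{16278}{16843} = - \frac{34 \sqrt{10}}{1789} + \frac{16278}{16843} = \frac{16278}{16843} - \frac{34 \sqrt{10}}{1789}$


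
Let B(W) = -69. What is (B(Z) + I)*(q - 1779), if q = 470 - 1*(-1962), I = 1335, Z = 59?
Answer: 826698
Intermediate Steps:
q = 2432 (q = 470 + 1962 = 2432)
(B(Z) + I)*(q - 1779) = (-69 + 1335)*(2432 - 1779) = 1266*653 = 826698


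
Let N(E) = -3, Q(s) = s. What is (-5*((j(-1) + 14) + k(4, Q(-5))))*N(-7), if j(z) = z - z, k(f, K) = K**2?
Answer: 585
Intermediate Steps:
j(z) = 0
(-5*((j(-1) + 14) + k(4, Q(-5))))*N(-7) = -5*((0 + 14) + (-5)**2)*(-3) = -5*(14 + 25)*(-3) = -5*39*(-3) = -195*(-3) = 585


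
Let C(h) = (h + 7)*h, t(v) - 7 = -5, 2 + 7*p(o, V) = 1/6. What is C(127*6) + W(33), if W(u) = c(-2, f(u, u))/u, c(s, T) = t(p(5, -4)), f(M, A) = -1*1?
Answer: 19337276/33 ≈ 5.8598e+5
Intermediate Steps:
p(o, V) = -11/42 (p(o, V) = -2/7 + (1/7)/6 = -2/7 + (1/7)*(1/6) = -2/7 + 1/42 = -11/42)
t(v) = 2 (t(v) = 7 - 5 = 2)
C(h) = h*(7 + h) (C(h) = (7 + h)*h = h*(7 + h))
f(M, A) = -1
c(s, T) = 2
W(u) = 2/u
C(127*6) + W(33) = (127*6)*(7 + 127*6) + 2/33 = 762*(7 + 762) + 2*(1/33) = 762*769 + 2/33 = 585978 + 2/33 = 19337276/33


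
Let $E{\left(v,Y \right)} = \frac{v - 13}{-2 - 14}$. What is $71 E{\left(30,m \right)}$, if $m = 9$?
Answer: $- \frac{1207}{16} \approx -75.438$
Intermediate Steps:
$E{\left(v,Y \right)} = \frac{13}{16} - \frac{v}{16}$ ($E{\left(v,Y \right)} = \frac{-13 + v}{-16} = \left(-13 + v\right) \left(- \frac{1}{16}\right) = \frac{13}{16} - \frac{v}{16}$)
$71 E{\left(30,m \right)} = 71 \left(\frac{13}{16} - \frac{15}{8}\right) = 71 \left(- \frac{17}{16}\right) = - \frac{1207}{16}$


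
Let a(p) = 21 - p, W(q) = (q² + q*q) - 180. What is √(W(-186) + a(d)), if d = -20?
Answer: √69053 ≈ 262.78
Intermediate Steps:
W(q) = -180 + 2*q² (W(q) = (q² + q²) - 180 = 2*q² - 180 = -180 + 2*q²)
√(W(-186) + a(d)) = √((-180 + 2*(-186)²) + (21 - 1*(-20))) = √((-180 + 2*34596) + (21 + 20)) = √((-180 + 69192) + 41) = √(69012 + 41) = √69053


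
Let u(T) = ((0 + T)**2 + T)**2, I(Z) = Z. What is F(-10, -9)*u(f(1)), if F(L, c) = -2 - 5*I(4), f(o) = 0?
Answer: 0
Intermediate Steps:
F(L, c) = -22 (F(L, c) = -2 - 5*4 = -2 - 20 = -22)
u(T) = (T + T**2)**2 (u(T) = (T**2 + T)**2 = (T + T**2)**2)
F(-10, -9)*u(f(1)) = -22*0**2*(1 + 0)**2 = -0*1**2 = -0 = -22*0 = 0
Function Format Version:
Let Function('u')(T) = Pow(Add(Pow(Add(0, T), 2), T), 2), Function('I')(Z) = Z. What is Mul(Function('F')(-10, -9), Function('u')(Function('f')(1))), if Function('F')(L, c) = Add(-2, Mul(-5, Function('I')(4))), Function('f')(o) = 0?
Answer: 0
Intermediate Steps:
Function('F')(L, c) = -22 (Function('F')(L, c) = Add(-2, Mul(-5, 4)) = Add(-2, -20) = -22)
Function('u')(T) = Pow(Add(T, Pow(T, 2)), 2) (Function('u')(T) = Pow(Add(Pow(T, 2), T), 2) = Pow(Add(T, Pow(T, 2)), 2))
Mul(Function('F')(-10, -9), Function('u')(Function('f')(1))) = Mul(-22, Mul(Pow(0, 2), Pow(Add(1, 0), 2))) = Mul(-22, Mul(0, Pow(1, 2))) = Mul(-22, Mul(0, 1)) = Mul(-22, 0) = 0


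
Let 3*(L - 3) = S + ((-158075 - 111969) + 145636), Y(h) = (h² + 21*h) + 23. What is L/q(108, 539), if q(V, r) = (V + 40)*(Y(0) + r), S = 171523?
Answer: 3927/20794 ≈ 0.18885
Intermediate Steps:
Y(h) = 23 + h² + 21*h
q(V, r) = (23 + r)*(40 + V) (q(V, r) = (V + 40)*((23 + 0² + 21*0) + r) = (40 + V)*((23 + 0 + 0) + r) = (40 + V)*(23 + r) = (23 + r)*(40 + V))
L = 15708 (L = 3 + (171523 + ((-158075 - 111969) + 145636))/3 = 3 + (171523 + (-270044 + 145636))/3 = 3 + (171523 - 124408)/3 = 3 + (⅓)*47115 = 3 + 15705 = 15708)
L/q(108, 539) = 15708/(920 + 23*108 + 40*539 + 108*539) = 15708/(920 + 2484 + 21560 + 58212) = 15708/83176 = 15708*(1/83176) = 3927/20794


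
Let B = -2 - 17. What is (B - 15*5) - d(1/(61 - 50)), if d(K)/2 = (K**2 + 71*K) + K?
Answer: -12960/121 ≈ -107.11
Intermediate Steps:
B = -19
d(K) = 2*K**2 + 144*K (d(K) = 2*((K**2 + 71*K) + K) = 2*(K**2 + 72*K) = 2*K**2 + 144*K)
(B - 15*5) - d(1/(61 - 50)) = (-19 - 15*5) - 2*(72 + 1/(61 - 50))/(61 - 50) = (-19 - 75) - 2*(72 + 1/11)/11 = -94 - 2*(72 + 1/11)/11 = -94 - 2*793/(11*11) = -94 - 1*1586/121 = -94 - 1586/121 = -12960/121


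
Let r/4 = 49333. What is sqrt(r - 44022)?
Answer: sqrt(153310) ≈ 391.55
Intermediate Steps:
r = 197332 (r = 4*49333 = 197332)
sqrt(r - 44022) = sqrt(197332 - 44022) = sqrt(153310)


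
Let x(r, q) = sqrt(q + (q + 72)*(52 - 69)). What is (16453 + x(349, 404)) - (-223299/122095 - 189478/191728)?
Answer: 192607360104781/11704515080 + 62*I*sqrt(2) ≈ 16456.0 + 87.681*I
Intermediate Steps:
x(r, q) = sqrt(-1224 - 16*q) (x(r, q) = sqrt(q + (72 + q)*(-17)) = sqrt(q + (-1224 - 17*q)) = sqrt(-1224 - 16*q))
(16453 + x(349, 404)) - (-223299/122095 - 189478/191728) = (16453 + 2*sqrt(-306 - 4*404)) - (-223299/122095 - 189478/191728) = (16453 + 2*sqrt(-306 - 1616)) - (-223299*1/122095 - 189478*1/191728) = (16453 + 2*sqrt(-1922)) - (-223299/122095 - 94739/95864) = (16453 + 2*(31*I*sqrt(2))) - 1*(-32973493541/11704515080) = (16453 + 62*I*sqrt(2)) + 32973493541/11704515080 = 192607360104781/11704515080 + 62*I*sqrt(2)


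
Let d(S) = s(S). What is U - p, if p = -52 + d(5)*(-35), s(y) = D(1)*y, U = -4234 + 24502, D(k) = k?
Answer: 20495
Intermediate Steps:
U = 20268
s(y) = y (s(y) = 1*y = y)
d(S) = S
p = -227 (p = -52 + 5*(-35) = -52 - 175 = -227)
U - p = 20268 - 1*(-227) = 20268 + 227 = 20495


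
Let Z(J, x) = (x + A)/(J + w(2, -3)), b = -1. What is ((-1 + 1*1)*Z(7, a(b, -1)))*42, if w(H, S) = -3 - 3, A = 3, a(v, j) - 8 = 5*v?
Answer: 0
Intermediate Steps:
a(v, j) = 8 + 5*v
w(H, S) = -6
Z(J, x) = (3 + x)/(-6 + J) (Z(J, x) = (x + 3)/(J - 6) = (3 + x)/(-6 + J))
((-1 + 1*1)*Z(7, a(b, -1)))*42 = ((-1 + 1*1)*((3 + (8 + 5*(-1)))/(-6 + 7)))*42 = ((-1 + 1)*((3 + (8 - 5))/1))*42 = (0*(1*(3 + 3)))*42 = (0*(1*6))*42 = (0*6)*42 = 0*42 = 0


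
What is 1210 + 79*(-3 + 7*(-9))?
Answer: -4004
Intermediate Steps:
1210 + 79*(-3 + 7*(-9)) = 1210 + 79*(-3 - 63) = 1210 + 79*(-66) = 1210 - 5214 = -4004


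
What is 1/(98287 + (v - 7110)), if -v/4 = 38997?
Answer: -1/64811 ≈ -1.5429e-5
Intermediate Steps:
v = -155988 (v = -4*38997 = -155988)
1/(98287 + (v - 7110)) = 1/(98287 + (-155988 - 7110)) = 1/(98287 - 163098) = 1/(-64811) = -1/64811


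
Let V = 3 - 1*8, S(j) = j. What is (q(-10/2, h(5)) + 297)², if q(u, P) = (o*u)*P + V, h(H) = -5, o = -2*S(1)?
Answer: 58564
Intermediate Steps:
o = -2 (o = -2*1 = -2)
V = -5 (V = 3 - 8 = -5)
q(u, P) = -5 - 2*P*u (q(u, P) = (-2*u)*P - 5 = -2*P*u - 5 = -5 - 2*P*u)
(q(-10/2, h(5)) + 297)² = ((-5 - 2*(-5)*(-10/2)) + 297)² = ((-5 - 2*(-5)*(-10*½)) + 297)² = ((-5 - 2*(-5)*(-5)) + 297)² = ((-5 - 50) + 297)² = (-55 + 297)² = 242² = 58564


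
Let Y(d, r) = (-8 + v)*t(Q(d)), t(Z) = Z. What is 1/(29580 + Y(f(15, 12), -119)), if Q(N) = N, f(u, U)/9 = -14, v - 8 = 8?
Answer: 1/28572 ≈ 3.4999e-5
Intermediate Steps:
v = 16 (v = 8 + 8 = 16)
f(u, U) = -126 (f(u, U) = 9*(-14) = -126)
Y(d, r) = 8*d (Y(d, r) = (-8 + 16)*d = 8*d)
1/(29580 + Y(f(15, 12), -119)) = 1/(29580 + 8*(-126)) = 1/(29580 - 1008) = 1/28572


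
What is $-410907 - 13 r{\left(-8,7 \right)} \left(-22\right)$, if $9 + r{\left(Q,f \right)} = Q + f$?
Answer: $-413767$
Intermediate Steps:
$r{\left(Q,f \right)} = -9 + Q + f$ ($r{\left(Q,f \right)} = -9 + \left(Q + f\right) = -9 + Q + f$)
$-410907 - 13 r{\left(-8,7 \right)} \left(-22\right) = -410907 - 13 \left(-9 - 8 + 7\right) \left(-22\right) = -410907 - 13 \left(-10\right) \left(-22\right) = -410907 - \left(-130\right) \left(-22\right) = -410907 - 2860 = -413767$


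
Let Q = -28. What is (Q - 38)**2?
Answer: 4356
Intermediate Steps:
(Q - 38)**2 = (-28 - 38)**2 = (-66)**2 = 4356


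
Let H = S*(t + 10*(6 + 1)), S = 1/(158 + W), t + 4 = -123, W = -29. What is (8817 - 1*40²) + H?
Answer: 310312/43 ≈ 7216.6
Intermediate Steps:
t = -127 (t = -4 - 123 = -127)
S = 1/129 (S = 1/(158 - 29) = 1/129 ≈ 0.0077519)
H = -19/43 (H = (-127 + 10*(6 + 1))/129 = (-127 + 10*7)/129 = (-127 + 70)/129 = (1/129)*(-57) = -19/43 ≈ -0.44186)
(8817 - 1*40²) + H = (8817 - 1*40²) - 19/43 = (8817 - 1*1600) - 19/43 = (8817 - 1600) - 19/43 = 7217 - 19/43 = 310312/43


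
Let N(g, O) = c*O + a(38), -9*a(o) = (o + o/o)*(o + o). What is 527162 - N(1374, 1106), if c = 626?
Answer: -494594/3 ≈ -1.6486e+5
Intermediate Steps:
a(o) = -2*o*(1 + o)/9 (a(o) = -(o + o/o)*(o + o)/9 = -(o + 1)*2*o/9 = -(1 + o)*2*o/9 = -2*o*(1 + o)/9)
N(g, O) = -988/3 + 626*O (N(g, O) = 626*O - 2/9*38*(1 + 38) = 626*O - 2/9*38*39 = 626*O - 988/3 = -988/3 + 626*O)
527162 - N(1374, 1106) = 527162 - (-988/3 + 626*1106) = 527162 - (-988/3 + 692356) = 527162 - 1*2076080/3 = 527162 - 2076080/3 = -494594/3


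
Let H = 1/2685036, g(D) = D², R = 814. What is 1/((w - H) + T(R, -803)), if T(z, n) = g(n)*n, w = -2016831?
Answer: -2685036/1395677572474489 ≈ -1.9238e-9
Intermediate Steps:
H = 1/2685036 ≈ 3.7243e-7
T(z, n) = n³ (T(z, n) = n²*n = n³)
1/((w - H) + T(R, -803)) = 1/((-2016831 - 1*1/2685036) + (-803)³) = 1/((-2016831 - 1/2685036) - 517781627) = 1/(-5415263840917/2685036 - 517781627) = 1/(-1395677572474489/2685036) = -2685036/1395677572474489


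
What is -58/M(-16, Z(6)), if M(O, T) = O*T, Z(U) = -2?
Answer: -29/16 ≈ -1.8125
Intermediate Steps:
-58/M(-16, Z(6)) = -58/((-16*(-2))) = -58/32 = -58*1/32 = -29/16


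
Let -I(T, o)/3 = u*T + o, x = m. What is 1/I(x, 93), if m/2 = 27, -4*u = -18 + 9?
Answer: -2/1287 ≈ -0.0015540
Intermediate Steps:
u = 9/4 (u = -(-18 + 9)/4 = -¼*(-9) = 9/4 ≈ 2.2500)
m = 54 (m = 2*27 = 54)
x = 54
I(T, o) = -3*o - 27*T/4 (I(T, o) = -3*(9*T/4 + o) = -3*(o + 9*T/4) = -3*o - 27*T/4)
1/I(x, 93) = 1/(-3*93 - 27/4*54) = 1/(-279 - 729/2) = 1/(-1287/2) = -2/1287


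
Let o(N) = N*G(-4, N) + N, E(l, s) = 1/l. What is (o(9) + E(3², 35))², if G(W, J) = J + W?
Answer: 237169/81 ≈ 2928.0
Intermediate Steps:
o(N) = N + N*(-4 + N) (o(N) = N*(N - 4) + N = N*(-4 + N) + N = N + N*(-4 + N))
(o(9) + E(3², 35))² = (9*(-3 + 9) + 1/(3²))² = (9*6 + 1/9)² = (54 + ⅑)² = (487/9)² = 237169/81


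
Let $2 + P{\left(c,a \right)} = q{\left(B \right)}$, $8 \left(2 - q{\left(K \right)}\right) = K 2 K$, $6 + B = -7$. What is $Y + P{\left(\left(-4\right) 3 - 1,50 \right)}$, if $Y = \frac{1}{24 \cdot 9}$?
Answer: $- \frac{9125}{216} \approx -42.245$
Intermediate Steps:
$B = -13$ ($B = -6 - 7 = -13$)
$q{\left(K \right)} = 2 - \frac{K^{2}}{4}$ ($q{\left(K \right)} = 2 - \frac{K 2 K}{8} = 2 - \frac{2 K K}{8} = 2 - \frac{2 K^{2}}{8} = 2 - \frac{K^{2}}{4}$)
$P{\left(c,a \right)} = - \frac{169}{4}$ ($P{\left(c,a \right)} = -2 + \left(2 - \frac{\left(-13\right)^{2}}{4}\right) = -2 + \left(2 - \frac{169}{4}\right) = -2 - \frac{161}{4} = - \frac{169}{4}$)
$Y = \frac{1}{216} \approx 0.0046296$
$Y + P{\left(\left(-4\right) 3 - 1,50 \right)} = \frac{1}{216} - \frac{169}{4} = - \frac{9125}{216}$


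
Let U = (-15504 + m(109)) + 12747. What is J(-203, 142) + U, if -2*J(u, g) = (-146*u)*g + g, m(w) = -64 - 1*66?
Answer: -2107256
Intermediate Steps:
m(w) = -130 (m(w) = -64 - 66 = -130)
J(u, g) = -g/2 + 73*g*u (J(u, g) = -((-146*u)*g + g)/2 = -(-146*g*u + g)/2 = -(g - 146*g*u)/2 = -g/2 + 73*g*u)
U = -2887 (U = (-15504 - 130) + 12747 = -15634 + 12747 = -2887)
J(-203, 142) + U = (½)*142*(-1 + 146*(-203)) - 2887 = (½)*142*(-1 - 29638) - 2887 = (½)*142*(-29639) - 2887 = -2104369 - 2887 = -2107256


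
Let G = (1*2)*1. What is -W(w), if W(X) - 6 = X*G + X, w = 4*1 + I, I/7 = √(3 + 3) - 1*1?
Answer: 3 - 21*√6 ≈ -48.439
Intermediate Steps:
I = -7 + 7*√6 (I = 7*(√(3 + 3) - 1*1) = 7*(√6 - 1) = 7*(-1 + √6) = -7 + 7*√6 ≈ 10.146)
G = 2 (G = 2*1 = 2)
w = -3 + 7*√6 (w = 4*1 + (-7 + 7*√6) = 4 + (-7 + 7*√6) = -3 + 7*√6 ≈ 14.146)
W(X) = 6 + 3*X (W(X) = 6 + (X*2 + X) = 6 + (2*X + X) = 6 + 3*X)
-W(w) = -(6 + 3*(-3 + 7*√6)) = -(6 + (-9 + 21*√6)) = -(-3 + 21*√6) = 3 - 21*√6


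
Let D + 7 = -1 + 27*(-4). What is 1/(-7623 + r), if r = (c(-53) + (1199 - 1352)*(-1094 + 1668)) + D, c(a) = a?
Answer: -1/95614 ≈ -1.0459e-5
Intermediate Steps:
D = -116 (D = -7 + (-1 + 27*(-4)) = -7 + (-1 - 108) = -7 - 109 = -116)
r = -87991 (r = (-53 + (1199 - 1352)*(-1094 + 1668)) - 116 = (-53 - 153*574) - 116 = (-53 - 87822) - 116 = -87875 - 116 = -87991)
1/(-7623 + r) = 1/(-7623 - 87991) = 1/(-95614) = -1/95614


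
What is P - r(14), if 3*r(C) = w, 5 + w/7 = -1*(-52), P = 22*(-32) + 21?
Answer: -2378/3 ≈ -792.67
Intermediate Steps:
P = -683 (P = -704 + 21 = -683)
w = 329 (w = -35 + 7*(-1*(-52)) = -35 + 7*52 = -35 + 364 = 329)
r(C) = 329/3 (r(C) = (⅓)*329 = 329/3)
P - r(14) = -683 - 1*329/3 = -683 - 329/3 = -2378/3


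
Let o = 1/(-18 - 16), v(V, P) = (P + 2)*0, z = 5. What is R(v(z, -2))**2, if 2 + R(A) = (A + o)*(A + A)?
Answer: 4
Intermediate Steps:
v(V, P) = 0 (v(V, P) = (2 + P)*0 = 0)
o = -1/34 (o = 1/(-34) = -1/34 ≈ -0.029412)
R(A) = -2 + 2*A*(-1/34 + A) (R(A) = -2 + (A - 1/34)*(A + A) = -2 + (-1/34 + A)*(2*A) = -2 + 2*A*(-1/34 + A))
R(v(z, -2))**2 = (-2 + 2*0**2 - 1/17*0)**2 = (-2 + 2*0 + 0)**2 = (-2 + 0 + 0)**2 = (-2)**2 = 4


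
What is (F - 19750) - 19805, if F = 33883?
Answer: -5672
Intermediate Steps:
(F - 19750) - 19805 = (33883 - 19750) - 19805 = 14133 - 19805 = -5672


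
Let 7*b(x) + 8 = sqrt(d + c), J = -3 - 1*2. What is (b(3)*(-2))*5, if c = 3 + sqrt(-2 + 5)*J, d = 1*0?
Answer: 80/7 - 10*sqrt(3 - 5*sqrt(3))/7 ≈ 11.429 - 3.3988*I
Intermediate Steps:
J = -5 (J = -3 - 2 = -5)
d = 0
c = 3 - 5*sqrt(3) (c = 3 + sqrt(-2 + 5)*(-5) = 3 + sqrt(3)*(-5) = 3 - 5*sqrt(3) ≈ -5.6603)
b(x) = -8/7 + sqrt(3 - 5*sqrt(3))/7 (b(x) = -8/7 + sqrt(0 + (3 - 5*sqrt(3)))/7 = -8/7 + sqrt(3 - 5*sqrt(3))/7)
(b(3)*(-2))*5 = ((-8/7 + sqrt(3 - 5*sqrt(3))/7)*(-2))*5 = (16/7 - 2*sqrt(3 - 5*sqrt(3))/7)*5 = 80/7 - 10*sqrt(3 - 5*sqrt(3))/7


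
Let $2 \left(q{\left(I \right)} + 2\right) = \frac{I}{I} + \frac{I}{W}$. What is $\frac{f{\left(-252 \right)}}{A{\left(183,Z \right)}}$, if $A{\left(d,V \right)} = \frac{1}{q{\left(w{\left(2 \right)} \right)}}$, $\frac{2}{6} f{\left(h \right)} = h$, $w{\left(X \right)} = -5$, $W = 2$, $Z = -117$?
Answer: $2079$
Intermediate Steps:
$f{\left(h \right)} = 3 h$
$q{\left(I \right)} = - \frac{3}{2} + \frac{I}{4}$ ($q{\left(I \right)} = -2 + \frac{\frac{I}{I} + \frac{I}{2}}{2} = -2 + \frac{1 + I \frac{1}{2}}{2} = -2 + \frac{1 + \frac{I}{2}}{2} = -2 + \left(\frac{1}{2} + \frac{I}{4}\right) = - \frac{3}{2} + \frac{I}{4}$)
$A{\left(d,V \right)} = - \frac{4}{11}$ ($A{\left(d,V \right)} = \frac{1}{- \frac{3}{2} + \frac{1}{4} \left(-5\right)} = \frac{1}{- \frac{3}{2} - \frac{5}{4}} = \frac{1}{- \frac{11}{4}} = - \frac{4}{11}$)
$\frac{f{\left(-252 \right)}}{A{\left(183,Z \right)}} = \frac{3 \left(-252\right)}{- \frac{4}{11}} = \left(-756\right) \left(- \frac{11}{4}\right) = 2079$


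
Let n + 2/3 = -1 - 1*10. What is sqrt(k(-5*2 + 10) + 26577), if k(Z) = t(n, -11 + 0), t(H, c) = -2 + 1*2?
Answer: 3*sqrt(2953) ≈ 163.02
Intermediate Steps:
n = -35/3 (n = -2/3 + (-1 - 1*10) = -2/3 + (-1 - 10) = -2/3 - 11 = -35/3 ≈ -11.667)
t(H, c) = 0 (t(H, c) = -2 + 2 = 0)
k(Z) = 0
sqrt(k(-5*2 + 10) + 26577) = sqrt(0 + 26577) = sqrt(26577) = 3*sqrt(2953)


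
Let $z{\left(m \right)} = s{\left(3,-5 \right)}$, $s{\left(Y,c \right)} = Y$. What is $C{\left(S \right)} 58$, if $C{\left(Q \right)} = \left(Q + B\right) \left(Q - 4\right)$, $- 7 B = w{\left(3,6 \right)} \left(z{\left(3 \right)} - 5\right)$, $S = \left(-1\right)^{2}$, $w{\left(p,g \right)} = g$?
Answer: $- \frac{3306}{7} \approx -472.29$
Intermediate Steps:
$z{\left(m \right)} = 3$
$S = 1$
$B = \frac{12}{7}$ ($B = - \frac{6 \left(3 - 5\right)}{7} = - \frac{6 \left(-2\right)}{7} = \left(- \frac{1}{7}\right) \left(-12\right) = \frac{12}{7} \approx 1.7143$)
$C{\left(Q \right)} = \left(-4 + Q\right) \left(\frac{12}{7} + Q\right)$ ($C{\left(Q \right)} = \left(Q + \frac{12}{7}\right) \left(Q - 4\right) = \left(\frac{12}{7} + Q\right) \left(-4 + Q\right) = \left(-4 + Q\right) \left(\frac{12}{7} + Q\right)$)
$C{\left(S \right)} 58 = \left(- \frac{48}{7} + 1^{2} - \frac{16}{7}\right) 58 = \left(- \frac{48}{7} + 1 - \frac{16}{7}\right) 58 = \left(- \frac{57}{7}\right) 58 = - \frac{3306}{7}$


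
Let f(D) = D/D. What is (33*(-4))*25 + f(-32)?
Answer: -3299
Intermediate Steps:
f(D) = 1
(33*(-4))*25 + f(-32) = (33*(-4))*25 + 1 = -132*25 + 1 = -3300 + 1 = -3299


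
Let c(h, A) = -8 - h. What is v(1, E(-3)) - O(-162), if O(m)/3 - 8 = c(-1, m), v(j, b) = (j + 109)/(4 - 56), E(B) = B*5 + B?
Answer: -133/26 ≈ -5.1154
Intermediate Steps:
E(B) = 6*B (E(B) = 5*B + B = 6*B)
v(j, b) = -109/52 - j/52 (v(j, b) = (109 + j)/(-52) = (109 + j)*(-1/52) = -109/52 - j/52)
O(m) = 3 (O(m) = 24 + 3*(-8 - 1*(-1)) = 24 + 3*(-8 + 1) = 24 + 3*(-7) = 24 - 21 = 3)
v(1, E(-3)) - O(-162) = (-109/52 - 1/52*1) - 1*3 = (-109/52 - 1/52) - 3 = -55/26 - 3 = -133/26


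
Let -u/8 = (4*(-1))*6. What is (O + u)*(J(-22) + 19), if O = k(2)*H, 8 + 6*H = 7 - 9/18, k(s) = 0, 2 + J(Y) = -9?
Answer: 1536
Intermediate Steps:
J(Y) = -11 (J(Y) = -2 - 9 = -11)
H = -¼ (H = -4/3 + (7 - 9/18)/6 = -4/3 + (7 - 9*1/18)/6 = -4/3 + (7 - ½)/6 = -4/3 + (⅙)*(13/2) = -4/3 + 13/12 = -¼ ≈ -0.25000)
u = 192 (u = -8*4*(-1)*6 = -(-32)*6 = -8*(-24) = 192)
O = 0 (O = 0*(-¼) = 0)
(O + u)*(J(-22) + 19) = (0 + 192)*(-11 + 19) = 192*8 = 1536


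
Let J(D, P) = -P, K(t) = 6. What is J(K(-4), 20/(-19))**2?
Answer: 400/361 ≈ 1.1080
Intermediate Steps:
J(K(-4), 20/(-19))**2 = (-20/(-19))**2 = (-20*(-1)/19)**2 = (-1*(-20/19))**2 = (20/19)**2 = 400/361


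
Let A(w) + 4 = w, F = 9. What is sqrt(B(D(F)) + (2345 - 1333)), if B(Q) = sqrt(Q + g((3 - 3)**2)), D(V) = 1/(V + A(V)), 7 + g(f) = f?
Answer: sqrt(198352 + 14*I*sqrt(1358))/14 ≈ 31.812 + 0.041372*I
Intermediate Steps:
A(w) = -4 + w
g(f) = -7 + f
D(V) = 1/(-4 + 2*V) (D(V) = 1/(V + (-4 + V)) = 1/(-4 + 2*V))
B(Q) = sqrt(-7 + Q) (B(Q) = sqrt(Q + (-7 + (3 - 3)**2)) = sqrt(Q + (-7 + 0**2)) = sqrt(Q + (-7 + 0)) = sqrt(Q - 7) = sqrt(-7 + Q))
sqrt(B(D(F)) + (2345 - 1333)) = sqrt(sqrt(-7 + 1/(2*(-2 + 9))) + (2345 - 1333)) = sqrt(sqrt(-7 + (1/2)/7) + 1012) = sqrt(sqrt(-7 + (1/2)*(1/7)) + 1012) = sqrt(sqrt(-7 + 1/14) + 1012) = sqrt(sqrt(-97/14) + 1012) = sqrt(I*sqrt(1358)/14 + 1012) = sqrt(1012 + I*sqrt(1358)/14)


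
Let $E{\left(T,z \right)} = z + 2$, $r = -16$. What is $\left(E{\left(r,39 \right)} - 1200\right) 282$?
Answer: $-326838$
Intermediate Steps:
$E{\left(T,z \right)} = 2 + z$
$\left(E{\left(r,39 \right)} - 1200\right) 282 = \left(\left(2 + 39\right) - 1200\right) 282 = \left(41 - 1200\right) 282 = \left(-1159\right) 282 = -326838$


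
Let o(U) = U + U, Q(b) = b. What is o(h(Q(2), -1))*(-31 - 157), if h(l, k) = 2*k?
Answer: 752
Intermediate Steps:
o(U) = 2*U
o(h(Q(2), -1))*(-31 - 157) = (2*(2*(-1)))*(-31 - 157) = (2*(-2))*(-188) = -4*(-188) = 752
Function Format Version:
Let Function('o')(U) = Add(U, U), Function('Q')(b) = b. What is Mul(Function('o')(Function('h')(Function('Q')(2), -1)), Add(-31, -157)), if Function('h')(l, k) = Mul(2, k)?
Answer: 752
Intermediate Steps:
Function('o')(U) = Mul(2, U)
Mul(Function('o')(Function('h')(Function('Q')(2), -1)), Add(-31, -157)) = Mul(Mul(2, Mul(2, -1)), Add(-31, -157)) = Mul(Mul(2, -2), -188) = Mul(-4, -188) = 752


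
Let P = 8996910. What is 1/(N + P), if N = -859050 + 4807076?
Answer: 1/12944936 ≈ 7.7250e-8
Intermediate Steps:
N = 3948026
1/(N + P) = 1/(3948026 + 8996910) = 1/12944936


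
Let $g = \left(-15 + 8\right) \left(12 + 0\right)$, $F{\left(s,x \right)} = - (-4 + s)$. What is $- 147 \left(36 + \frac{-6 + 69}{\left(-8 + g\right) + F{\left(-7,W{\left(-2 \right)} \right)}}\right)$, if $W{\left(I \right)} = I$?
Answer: $- \frac{15533}{3} \approx -5177.7$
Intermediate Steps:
$F{\left(s,x \right)} = 4 - s$
$g = -84$ ($g = \left(-7\right) 12 = -84$)
$- 147 \left(36 + \frac{-6 + 69}{\left(-8 + g\right) + F{\left(-7,W{\left(-2 \right)} \right)}}\right) = - 147 \left(36 + \frac{-6 + 69}{\left(-8 - 84\right) + \left(4 - -7\right)}\right) = - 147 \left(36 + \frac{63}{-92 + \left(4 + 7\right)}\right) = - 147 \left(36 + \frac{63}{-92 + 11}\right) = - 147 \left(36 + \frac{63}{-81}\right) = - 147 \left(36 + 63 \left(- \frac{1}{81}\right)\right) = - 147 \left(36 - \frac{7}{9}\right) = \left(-147\right) \frac{317}{9} = - \frac{15533}{3}$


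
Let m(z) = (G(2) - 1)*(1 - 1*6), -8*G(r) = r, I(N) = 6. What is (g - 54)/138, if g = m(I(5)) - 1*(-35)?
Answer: -17/184 ≈ -0.092391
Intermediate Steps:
G(r) = -r/8
m(z) = 25/4 (m(z) = (-1/8*2 - 1)*(1 - 1*6) = (-1/4 - 1)*(1 - 6) = -5/4*(-5) = 25/4)
g = 165/4 (g = 25/4 - 1*(-35) = 25/4 + 35 = 165/4 ≈ 41.250)
(g - 54)/138 = (165/4 - 54)/138 = (1/138)*(-51/4) = -17/184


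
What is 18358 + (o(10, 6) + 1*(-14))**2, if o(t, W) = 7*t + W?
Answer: 22202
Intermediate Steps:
o(t, W) = W + 7*t
18358 + (o(10, 6) + 1*(-14))**2 = 18358 + ((6 + 7*10) + 1*(-14))**2 = 18358 + ((6 + 70) - 14)**2 = 18358 + (76 - 14)**2 = 18358 + 62**2 = 18358 + 3844 = 22202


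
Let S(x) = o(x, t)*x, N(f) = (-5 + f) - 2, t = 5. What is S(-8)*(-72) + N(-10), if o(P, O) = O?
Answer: 2863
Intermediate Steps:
N(f) = -7 + f
S(x) = 5*x
S(-8)*(-72) + N(-10) = (5*(-8))*(-72) + (-7 - 10) = -40*(-72) - 17 = 2880 - 17 = 2863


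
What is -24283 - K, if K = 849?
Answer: -25132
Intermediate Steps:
-24283 - K = -24283 - 1*849 = -24283 - 849 = -25132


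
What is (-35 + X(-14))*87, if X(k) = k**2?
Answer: 14007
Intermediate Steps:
(-35 + X(-14))*87 = (-35 + (-14)**2)*87 = (-35 + 196)*87 = 161*87 = 14007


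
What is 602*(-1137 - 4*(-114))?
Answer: -409962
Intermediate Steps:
602*(-1137 - 4*(-114)) = 602*(-1137 + 456) = 602*(-681) = -409962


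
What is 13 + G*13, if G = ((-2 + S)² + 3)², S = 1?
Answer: 221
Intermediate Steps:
G = 16 (G = ((-2 + 1)² + 3)² = ((-1)² + 3)² = (1 + 3)² = 4² = 16)
13 + G*13 = 13 + 16*13 = 13 + 208 = 221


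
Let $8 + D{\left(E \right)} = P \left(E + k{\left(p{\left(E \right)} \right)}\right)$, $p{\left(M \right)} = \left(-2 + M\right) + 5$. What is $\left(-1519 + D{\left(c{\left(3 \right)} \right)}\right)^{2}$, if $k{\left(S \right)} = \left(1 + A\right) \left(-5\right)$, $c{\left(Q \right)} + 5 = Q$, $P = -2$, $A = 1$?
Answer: $2259009$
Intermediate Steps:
$c{\left(Q \right)} = -5 + Q$
$p{\left(M \right)} = 3 + M$
$k{\left(S \right)} = -10$ ($k{\left(S \right)} = \left(1 + 1\right) \left(-5\right) = 2 \left(-5\right) = -10$)
$D{\left(E \right)} = 12 - 2 E$ ($D{\left(E \right)} = -8 - 2 \left(E - 10\right) = -8 - 2 \left(-10 + E\right) = -8 - \left(-20 + 2 E\right) = 12 - 2 E$)
$\left(-1519 + D{\left(c{\left(3 \right)} \right)}\right)^{2} = \left(-1519 + \left(12 - 2 \left(-5 + 3\right)\right)\right)^{2} = \left(-1519 + \left(12 - -4\right)\right)^{2} = \left(-1519 + \left(12 + 4\right)\right)^{2} = \left(-1519 + 16\right)^{2} = \left(-1503\right)^{2} = 2259009$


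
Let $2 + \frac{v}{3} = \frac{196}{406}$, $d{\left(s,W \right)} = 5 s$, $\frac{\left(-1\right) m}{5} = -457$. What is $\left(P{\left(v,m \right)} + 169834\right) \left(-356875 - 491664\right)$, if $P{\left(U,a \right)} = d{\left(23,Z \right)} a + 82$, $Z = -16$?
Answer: $-367155188449$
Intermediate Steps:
$m = 2285$ ($m = \left(-5\right) \left(-457\right) = 2285$)
$v = - \frac{132}{29}$ ($v = -6 + 3 \cdot \frac{196}{406} = -6 + 3 \cdot 196 \cdot \frac{1}{406} = -6 + 3 \cdot \frac{14}{29} = -6 + \frac{42}{29} = - \frac{132}{29} \approx -4.5517$)
$P{\left(U,a \right)} = 82 + 115 a$ ($P{\left(U,a \right)} = 5 \cdot 23 a + 82 = 115 a + 82 = 82 + 115 a$)
$\left(P{\left(v,m \right)} + 169834\right) \left(-356875 - 491664\right) = \left(\left(82 + 115 \cdot 2285\right) + 169834\right) \left(-356875 - 491664\right) = \left(\left(82 + 262775\right) + 169834\right) \left(-848539\right) = \left(262857 + 169834\right) \left(-848539\right) = 432691 \left(-848539\right) = -367155188449$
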